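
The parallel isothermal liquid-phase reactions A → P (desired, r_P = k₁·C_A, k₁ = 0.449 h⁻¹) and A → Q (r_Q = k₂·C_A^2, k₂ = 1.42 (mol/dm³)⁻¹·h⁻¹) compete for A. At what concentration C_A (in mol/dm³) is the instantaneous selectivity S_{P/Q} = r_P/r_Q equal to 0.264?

S_{P/Q} = (k₁/k₂)·C_A⁻¹ ⇒ C_A = (S·k₂/k₁)^(-1).
= (0.264×1.42/0.449)^(-1) = (0.8349)^(-1) = 1.20 mol/dm³.

1.20 mol/dm³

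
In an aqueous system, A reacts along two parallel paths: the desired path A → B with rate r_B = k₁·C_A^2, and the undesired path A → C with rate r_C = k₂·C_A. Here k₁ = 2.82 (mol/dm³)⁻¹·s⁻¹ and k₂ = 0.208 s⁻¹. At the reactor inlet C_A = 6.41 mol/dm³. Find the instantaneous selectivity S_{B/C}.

S_{B/C} = r_B/r_C = (k₁·C_A^2)/(k₂·C_A) = (k₁/k₂)·C_A.
= (2.82×6.410^2) / (0.208×6.410) = 115.9/1.333 = 86.9.

86.9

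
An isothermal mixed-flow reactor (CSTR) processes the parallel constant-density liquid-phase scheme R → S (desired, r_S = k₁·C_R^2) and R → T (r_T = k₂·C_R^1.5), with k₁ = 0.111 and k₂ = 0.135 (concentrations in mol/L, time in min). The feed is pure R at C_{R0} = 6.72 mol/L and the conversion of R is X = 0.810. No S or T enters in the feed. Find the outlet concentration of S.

Exit C_R = C_{R0}(1−X) = 6.72×0.190 = 1.277 mol/L.
In a CSTR the entire volume is at exit conditions, so r_S = 0.111×1.277^2 = 0.1810 and r_T = 0.135×1.277^1.5 = 0.1948.
Fraction of consumed R going to S: r_S/(r_S+r_T) = 0.4816.
C_S = 0.4816·C_{R0}·X = 0.4816×6.72×0.810 = 2.62 mol/L.

2.62 mol/L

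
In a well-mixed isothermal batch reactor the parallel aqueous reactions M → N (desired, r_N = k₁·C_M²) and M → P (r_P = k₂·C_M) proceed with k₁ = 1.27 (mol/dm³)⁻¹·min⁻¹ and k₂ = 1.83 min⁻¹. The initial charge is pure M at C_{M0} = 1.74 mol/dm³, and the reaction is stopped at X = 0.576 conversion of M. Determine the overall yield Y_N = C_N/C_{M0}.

C_M = C_{M0}(1−X) = 0.7378 mol/dm³.
Along a PFR/batch, dC_P/dC_M = −r_P/(r_N+r_P) = −k₂/(k₂+k₁·C_M).
Integrating from C_{M0} to C_M: C_P = (1.83/1.27)·ln[(1.83+1.27·1.74)/(1.83+1.27·0.738)] = 1.441·ln(4.040/2.767) = 0.5453 mol/dm³.
Then C_N = (C_{M0}−C_M) − C_P = 1.002 − 0.5453 = 0.4569 mol/dm³.
Y_N = C_N/C_{M0} = 0.4569/1.74 = 0.263.

0.263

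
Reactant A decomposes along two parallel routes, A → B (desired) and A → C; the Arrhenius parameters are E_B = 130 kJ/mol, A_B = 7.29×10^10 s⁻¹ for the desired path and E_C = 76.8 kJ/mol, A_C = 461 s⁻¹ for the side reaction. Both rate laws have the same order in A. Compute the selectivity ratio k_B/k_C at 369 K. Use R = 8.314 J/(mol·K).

k_B/k_C = (A_B/A_C)·exp[−(E_B−E_C)/(RT)] = (A_B/A_C)·exp[(E_C−E_B)/(RT)].
(E_C−E_B)/(RT) = (76.8−130)×10³/(8.314×369) = -53200/3068 = -17.34.
k_B/k_C = (7.29×10^10/461)·exp(-17.34) = 1.581×10^8 × 2.944×10^-8 = 4.65.
Since E_B > E_C, raising the temperature improves selectivity toward B.

4.65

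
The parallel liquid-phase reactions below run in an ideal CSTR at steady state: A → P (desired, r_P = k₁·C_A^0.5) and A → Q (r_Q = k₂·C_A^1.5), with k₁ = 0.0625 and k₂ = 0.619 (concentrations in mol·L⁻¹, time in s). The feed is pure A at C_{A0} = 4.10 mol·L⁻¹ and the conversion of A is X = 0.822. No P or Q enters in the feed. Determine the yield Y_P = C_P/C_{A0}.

Exit C_A = C_{A0}(1−X) = 4.10×0.178 = 0.7298 mol·L⁻¹.
A CSTR operates uniformly at the exit composition, giving r_P = 0.05339 and r_Q = 0.3859 (each k·C_A^n at C_A = 0.7298).
Fraction of consumed A going to P: r_P/(r_P+r_Q) = 0.1215.
C_P = 0.1215·C_{A0}·X = 0.1215×4.10×0.822 = 0.410 mol·L⁻¹; Y_P = C_P/C_{A0} = 0.0999.

0.0999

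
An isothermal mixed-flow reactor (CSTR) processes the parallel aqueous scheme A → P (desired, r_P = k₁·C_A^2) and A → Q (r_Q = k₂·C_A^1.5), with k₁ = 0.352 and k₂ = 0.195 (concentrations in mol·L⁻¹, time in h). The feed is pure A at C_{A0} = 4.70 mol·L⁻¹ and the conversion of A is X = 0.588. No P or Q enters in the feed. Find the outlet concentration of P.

Exit C_A = C_{A0}(1−X) = 4.70×0.412 = 1.936 mol·L⁻¹.
In a CSTR the entire volume is at exit conditions, so r_P = 0.352×1.936^2 = 1.320 and r_Q = 0.195×1.936^1.5 = 0.5254.
Fraction of consumed A going to P: r_P/(r_P+r_Q) = 0.7153.
C_P = 0.7153·C_{A0}·X = 0.7153×4.70×0.588 = 1.98 mol·L⁻¹.

1.98 mol·L⁻¹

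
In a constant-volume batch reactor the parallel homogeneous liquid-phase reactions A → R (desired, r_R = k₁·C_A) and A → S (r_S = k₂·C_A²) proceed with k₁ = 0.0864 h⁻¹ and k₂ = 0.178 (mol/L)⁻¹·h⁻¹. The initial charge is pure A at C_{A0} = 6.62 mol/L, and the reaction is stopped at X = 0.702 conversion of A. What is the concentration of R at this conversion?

0.515 mol/L

C_A = C_{A0}(1−X) = 1.973 mol/L.
Along a PFR/batch, dC_R/dC_A = −r_R/(r_R+r_S) = −k₁/(k₁+k₂·C_A).
Integrating from C_{A0} to C_A: C_R = (0.0864/0.178)·ln[(0.0864+0.178·6.62)/(0.0864+0.178·1.97)] = 0.4854·ln(1.265/0.4376) = 0.5152 mol/L.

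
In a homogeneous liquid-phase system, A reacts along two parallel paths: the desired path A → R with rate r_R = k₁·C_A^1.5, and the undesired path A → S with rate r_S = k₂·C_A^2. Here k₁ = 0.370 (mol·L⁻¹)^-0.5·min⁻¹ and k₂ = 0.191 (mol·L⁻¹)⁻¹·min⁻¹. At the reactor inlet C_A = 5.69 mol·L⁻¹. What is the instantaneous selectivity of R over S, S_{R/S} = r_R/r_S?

S_{R/S} = r_R/r_S = (k₁·C_A^1.5)/(k₂·C_A^2) = (k₁/k₂)·C_A^-0.5.
= (0.370×5.690^1.5) / (0.191×5.690^2) = 5.022/6.184 = 0.812.

0.812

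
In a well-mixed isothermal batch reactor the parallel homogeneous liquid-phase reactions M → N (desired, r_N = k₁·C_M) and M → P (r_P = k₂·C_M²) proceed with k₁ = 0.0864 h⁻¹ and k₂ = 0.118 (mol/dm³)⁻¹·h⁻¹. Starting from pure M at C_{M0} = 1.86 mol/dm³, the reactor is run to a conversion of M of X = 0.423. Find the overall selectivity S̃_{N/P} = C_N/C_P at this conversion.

0.507

C_M = C_{M0}(1−X) = 1.073 mol/dm³.
Along a PFR/batch, dC_N/dC_M = −r_N/(r_N+r_P) = −k₁/(k₁+k₂·C_M).
Integrating from C_{M0} to C_M: C_N = (0.0864/0.118)·ln[(0.0864+0.118·1.86)/(0.0864+0.118·1.07)] = 0.7322·ln(0.3059/0.2130) = 0.2648 mol/dm³.
C_P = (C_{M0}−C_M)−C_N = 0.5219 mol/dm³; S̃_{N/P} = 0.2648/0.5219 = 0.507.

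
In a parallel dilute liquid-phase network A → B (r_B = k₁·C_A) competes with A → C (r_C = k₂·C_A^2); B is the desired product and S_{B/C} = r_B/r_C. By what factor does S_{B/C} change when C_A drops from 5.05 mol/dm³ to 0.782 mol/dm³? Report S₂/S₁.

S_{B/C} = (k₁/k₂)·C_A⁻¹, so S₂/S₁ = (C_{A,2}/C_{A,1})⁻¹.
= 5.05/0.782 = 6.46.

6.46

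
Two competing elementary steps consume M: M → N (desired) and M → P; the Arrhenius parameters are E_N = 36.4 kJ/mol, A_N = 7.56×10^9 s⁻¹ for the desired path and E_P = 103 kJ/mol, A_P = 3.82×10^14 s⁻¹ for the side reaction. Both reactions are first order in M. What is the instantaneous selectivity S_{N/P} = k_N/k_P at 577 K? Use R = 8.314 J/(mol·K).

21.2

Since both paths have the same order in M, the concentration cancels and S_{N/P} = k_N/k_P = (A_N/A_P)·exp[(E_P−E_N)/(RT)].
(E_P−E_N)/(RT) = (103−36.4)×10³/(8.314×577) = 66600/4797 = 13.88.
k_N/k_P = (7.56×10^9/3.82×10^14)·exp(13.88) = 1.979×10^-5 × 1.070×10^6 = 21.2.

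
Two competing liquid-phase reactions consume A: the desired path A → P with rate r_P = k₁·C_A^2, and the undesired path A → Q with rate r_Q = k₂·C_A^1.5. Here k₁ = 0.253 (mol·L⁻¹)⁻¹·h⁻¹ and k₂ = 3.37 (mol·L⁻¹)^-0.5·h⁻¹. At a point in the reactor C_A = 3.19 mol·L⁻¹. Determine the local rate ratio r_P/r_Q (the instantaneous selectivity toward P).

0.134

S_{P/Q} = r_P/r_Q = (k₁·C_A^2)/(k₂·C_A^1.5) = (k₁/k₂)·C_A^0.5.
= (0.253×3.190^2) / (3.37×3.190^1.5) = 2.575/19.20 = 0.134.
Since the desired path is higher order in A, keeping C_A high (PFR or concentrated feed) favours P.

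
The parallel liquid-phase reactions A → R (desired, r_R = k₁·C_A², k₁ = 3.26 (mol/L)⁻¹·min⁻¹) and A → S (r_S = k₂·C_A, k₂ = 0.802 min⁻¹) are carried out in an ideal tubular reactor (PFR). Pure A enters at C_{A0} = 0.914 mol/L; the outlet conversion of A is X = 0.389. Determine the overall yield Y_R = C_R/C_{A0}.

C_A = C_{A0}(1−X) = 0.5585 mol/L.
Along a PFR/batch, dC_S/dC_A = −r_S/(r_R+r_S) = −k₂/(k₂+k₁·C_A).
Integrating from C_{A0} to C_A: C_S = (0.802/3.26)·ln[(0.802+3.26·0.914)/(0.802+3.26·0.558)] = 0.2460·ln(3.782/2.623) = 0.09004 mol/L.
Then C_R = (C_{A0}−C_A) − C_S = 0.3555 − 0.09004 = 0.2655 mol/L.
Y_R = C_R/C_{A0} = 0.2655/0.914 = 0.290.

0.290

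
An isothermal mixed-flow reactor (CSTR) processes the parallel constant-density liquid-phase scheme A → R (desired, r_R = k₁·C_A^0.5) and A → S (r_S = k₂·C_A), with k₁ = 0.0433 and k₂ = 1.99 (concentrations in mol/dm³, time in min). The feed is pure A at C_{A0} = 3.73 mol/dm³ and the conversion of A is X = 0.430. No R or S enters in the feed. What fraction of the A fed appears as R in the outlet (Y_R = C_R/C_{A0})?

0.00632

Exit C_A = C_{A0}(1−X) = 3.73×0.570 = 2.126 mol/dm³.
In a CSTR the entire volume is at exit conditions, so r_R = 0.0433×2.126^0.5 = 0.06314 and r_S = 1.99×2.126 = 4.231.
Fraction of consumed A going to R: r_R/(r_R+r_S) = 0.01470.
C_R = 0.01470·C_{A0}·X = 0.01470×3.73×0.430 = 0.0236 mol/dm³; Y_R = C_R/C_{A0} = 0.00632.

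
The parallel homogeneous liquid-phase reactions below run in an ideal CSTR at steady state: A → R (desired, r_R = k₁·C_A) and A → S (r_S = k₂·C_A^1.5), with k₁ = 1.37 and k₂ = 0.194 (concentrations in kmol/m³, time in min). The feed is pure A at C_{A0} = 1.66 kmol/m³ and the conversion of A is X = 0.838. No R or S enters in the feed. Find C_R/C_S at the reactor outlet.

Exit C_A = C_{A0}(1−X) = 1.66×0.162 = 0.2689 kmol/m³.
In a CSTR the entire volume is at exit conditions, so r_R = 1.37×0.2689 = 0.3684 and r_S = 0.194×0.2689^1.5 = 0.02705.
Overall selectivity = C_R/C_S = r_Rτ/(r_Sτ) = r_R/r_S = 13.6.

13.6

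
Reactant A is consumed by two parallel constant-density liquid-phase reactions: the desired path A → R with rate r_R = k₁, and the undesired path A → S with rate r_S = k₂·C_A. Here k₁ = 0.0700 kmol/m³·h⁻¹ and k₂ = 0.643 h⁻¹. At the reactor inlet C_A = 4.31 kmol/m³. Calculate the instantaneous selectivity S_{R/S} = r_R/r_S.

0.0253

S_{R/S} = r_R/r_S = (k₁)/(k₂·C_A) = (k₁/k₂)·C_A⁻¹.
= (0.0700) / (0.643×4.310) = 0.07000/2.771 = 0.0253.
The undesired path is higher order in A, so low C_A (CSTR or dilute feed) favours R.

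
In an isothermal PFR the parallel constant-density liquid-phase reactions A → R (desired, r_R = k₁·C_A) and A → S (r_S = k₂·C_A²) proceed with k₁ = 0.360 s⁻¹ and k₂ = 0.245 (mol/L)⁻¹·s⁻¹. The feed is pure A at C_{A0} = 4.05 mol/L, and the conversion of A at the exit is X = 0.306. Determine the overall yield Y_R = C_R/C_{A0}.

C_A = C_{A0}(1−X) = 2.811 mol/L.
Along a PFR/batch, dC_R/dC_A = −r_R/(r_R+r_S) = −k₁/(k₁+k₂·C_A).
Integrating from C_{A0} to C_A: C_R = (0.360/0.245)·ln[(0.360+0.245·4.05)/(0.360+0.245·2.81)] = 1.469·ln(1.352/1.049) = 0.3737 mol/L.
Y_R = C_R/C_{A0} = 0.3737/4.05 = 0.0923.

0.0923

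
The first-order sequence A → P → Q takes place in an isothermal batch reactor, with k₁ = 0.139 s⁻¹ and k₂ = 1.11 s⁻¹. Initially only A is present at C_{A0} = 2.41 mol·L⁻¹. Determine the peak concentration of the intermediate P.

0.224 mol·L⁻¹

At the optimum, C_{P,max}/C_{A0} = (k₁/k₂)^[k₂/(k₂−k₁)].
= (0.139/1.11)^(1.11/(1.11−0.139)) = (0.1252)^(1.143) = 0.09301.
C_{P,max} = 0.09301×2.41 = 0.224 mol·L⁻¹.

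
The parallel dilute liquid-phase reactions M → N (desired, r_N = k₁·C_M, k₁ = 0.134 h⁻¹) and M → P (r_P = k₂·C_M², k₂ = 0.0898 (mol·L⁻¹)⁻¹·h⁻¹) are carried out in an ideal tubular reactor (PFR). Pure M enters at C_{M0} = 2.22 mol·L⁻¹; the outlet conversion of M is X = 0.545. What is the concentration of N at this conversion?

C_M = C_{M0}(1−X) = 1.010 mol·L⁻¹.
Along a PFR/batch, dC_N/dC_M = −r_N/(r_N+r_P) = −k₁/(k₁+k₂·C_M).
Integrating from C_{M0} to C_M: C_N = (0.134/0.0898)·ln[(0.134+0.0898·2.22)/(0.134+0.0898·1.01)] = 1.492·ln(0.3334/0.2247) = 0.5885 mol·L⁻¹.

0.589 mol·L⁻¹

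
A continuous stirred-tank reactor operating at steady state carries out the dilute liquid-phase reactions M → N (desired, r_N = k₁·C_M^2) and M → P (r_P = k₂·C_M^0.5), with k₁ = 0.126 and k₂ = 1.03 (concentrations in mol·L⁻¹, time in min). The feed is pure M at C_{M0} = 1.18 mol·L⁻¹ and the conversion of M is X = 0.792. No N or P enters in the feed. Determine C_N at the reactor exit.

0.0137 mol·L⁻¹

Exit C_M = C_{M0}(1−X) = 1.18×0.208 = 0.2454 mol·L⁻¹.
A CSTR operates uniformly at the exit composition, giving r_N = 0.007590 and r_P = 0.5103 (each k·C_M^n at C_M = 0.2454).
Fraction of consumed M going to N: r_N/(r_N+r_P) = 0.01466.
C_N = 0.01466·C_{M0}·X = 0.01466×1.18×0.792 = 0.0137 mol·L⁻¹.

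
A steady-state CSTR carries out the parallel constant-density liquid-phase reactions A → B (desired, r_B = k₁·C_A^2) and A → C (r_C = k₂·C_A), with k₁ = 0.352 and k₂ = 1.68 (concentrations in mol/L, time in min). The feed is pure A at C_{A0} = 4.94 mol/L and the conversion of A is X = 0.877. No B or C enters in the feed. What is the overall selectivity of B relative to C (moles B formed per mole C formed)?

0.127

Exit C_A = C_{A0}(1−X) = 4.94×0.123 = 0.6076 mol/L.
In a CSTR the entire volume is at exit conditions, so r_B = 0.352×0.6076^2 = 0.1300 and r_C = 1.68×0.6076 = 1.021.
Overall selectivity = C_B/C_C = r_Bτ/(r_Cτ) = r_B/r_C = 0.127.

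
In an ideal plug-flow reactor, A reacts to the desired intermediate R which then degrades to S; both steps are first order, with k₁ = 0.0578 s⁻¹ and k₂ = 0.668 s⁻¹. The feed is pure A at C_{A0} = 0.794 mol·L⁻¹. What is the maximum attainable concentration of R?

0.0545 mol·L⁻¹

Evaluating C_R at τ_opt = ln(k₂/k₁)/(k₂−k₁) gives C_{R,max}/C_{A0} = (k₁/k₂)^[k₂/(k₂−k₁)].
= (0.0578/0.668)^(0.668/(0.668−0.0578)) = (0.08653)^(1.095) = 0.06862.
C_{R,max} = 0.06862×0.794 = 0.0545 mol·L⁻¹.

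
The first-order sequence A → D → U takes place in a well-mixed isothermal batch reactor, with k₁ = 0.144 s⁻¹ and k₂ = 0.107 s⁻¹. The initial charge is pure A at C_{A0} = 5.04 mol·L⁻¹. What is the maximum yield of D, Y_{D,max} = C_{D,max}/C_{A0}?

0.424

At the optimum, C_{D,max}/C_{A0} = (k₁/k₂)^[k₂/(k₂−k₁)].
= (0.144/0.107)^(0.107/(0.107−0.144)) = (1.346)^(-2.892) = 0.4237.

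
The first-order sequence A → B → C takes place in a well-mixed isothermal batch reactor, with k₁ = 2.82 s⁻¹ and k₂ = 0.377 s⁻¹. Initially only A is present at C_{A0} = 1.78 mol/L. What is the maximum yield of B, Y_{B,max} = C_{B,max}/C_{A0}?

At the optimum, C_{B,max}/C_{A0} = (k₁/k₂)^[k₂/(k₂−k₁)].
= (2.82/0.377)^(0.377/(0.377−2.82)) = (7.480)^(-0.1543) = 0.7331.

0.733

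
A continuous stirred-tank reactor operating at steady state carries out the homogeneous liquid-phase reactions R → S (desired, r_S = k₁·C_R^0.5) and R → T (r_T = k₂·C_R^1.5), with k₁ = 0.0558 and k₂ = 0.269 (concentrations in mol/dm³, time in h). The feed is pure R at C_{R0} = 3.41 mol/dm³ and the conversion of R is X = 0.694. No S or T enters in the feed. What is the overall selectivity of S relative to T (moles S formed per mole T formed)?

Exit C_R = C_{R0}(1−X) = 3.41×0.306 = 1.043 mol/dm³.
A CSTR operates uniformly at the exit composition, giving r_S = 0.05700 and r_T = 0.2867 (each k·C_R^n at C_R = 1.043).
Overall selectivity = C_S/C_T = r_Sτ/(r_Tτ) = r_S/r_T = 0.199.

0.199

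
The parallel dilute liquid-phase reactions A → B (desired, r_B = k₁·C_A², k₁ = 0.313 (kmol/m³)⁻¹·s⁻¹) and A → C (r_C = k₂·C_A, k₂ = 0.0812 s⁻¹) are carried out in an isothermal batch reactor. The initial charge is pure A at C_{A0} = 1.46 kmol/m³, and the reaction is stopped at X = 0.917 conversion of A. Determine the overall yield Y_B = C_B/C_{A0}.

C_A = C_{A0}(1−X) = 0.1212 kmol/m³.
Along a PFR/batch, dC_C/dC_A = −r_C/(r_B+r_C) = −k₂/(k₂+k₁·C_A).
Integrating from C_{A0} to C_A: C_C = (0.0812/0.313)·ln[(0.0812+0.313·1.46)/(0.0812+0.313·0.121)] = 0.2594·ln(0.5382/0.1191) = 0.3912 kmol/m³.
Then C_B = (C_{A0}−C_A) − C_C = 1.339 − 0.3912 = 0.9476 kmol/m³.
Y_B = C_B/C_{A0} = 0.9476/1.46 = 0.649.

0.649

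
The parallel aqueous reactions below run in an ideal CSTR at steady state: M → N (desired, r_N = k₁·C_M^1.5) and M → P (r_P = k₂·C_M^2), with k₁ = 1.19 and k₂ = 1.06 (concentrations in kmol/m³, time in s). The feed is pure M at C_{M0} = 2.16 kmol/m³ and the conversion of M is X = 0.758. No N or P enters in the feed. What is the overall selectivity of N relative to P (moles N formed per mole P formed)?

Exit C_M = C_{M0}(1−X) = 2.16×0.242 = 0.5227 kmol/m³.
Rates in a CSTR are evaluated at the outlet concentration: r_N = 1.19×0.5227^1.5 = 0.4497, r_P = 1.06×0.5227^2 = 0.2896.
Overall selectivity = C_N/C_P = r_Nτ/(r_Pτ) = r_N/r_P = 1.55.

1.55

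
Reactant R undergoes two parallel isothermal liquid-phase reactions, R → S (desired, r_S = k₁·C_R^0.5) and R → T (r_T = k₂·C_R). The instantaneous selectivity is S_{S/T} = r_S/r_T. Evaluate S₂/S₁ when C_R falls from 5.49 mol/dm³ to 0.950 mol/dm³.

2.40

S_{S/T} = (k₁/k₂)·C_R^-0.5, so S₂/S₁ = (C_{R,2}/C_{R,1})^-0.5.
= (0.950/5.49)^(-0.5) = (0.1730)^(-0.5) = 2.40.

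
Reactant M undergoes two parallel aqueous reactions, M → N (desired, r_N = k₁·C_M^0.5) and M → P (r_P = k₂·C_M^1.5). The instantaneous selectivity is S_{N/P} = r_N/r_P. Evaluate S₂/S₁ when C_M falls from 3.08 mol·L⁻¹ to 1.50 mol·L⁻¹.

S_{N/P} = (k₁/k₂)·C_M⁻¹, so S₂/S₁ = (C_{M,2}/C_{M,1})⁻¹.
= 3.08/1.50 = 2.05.

2.05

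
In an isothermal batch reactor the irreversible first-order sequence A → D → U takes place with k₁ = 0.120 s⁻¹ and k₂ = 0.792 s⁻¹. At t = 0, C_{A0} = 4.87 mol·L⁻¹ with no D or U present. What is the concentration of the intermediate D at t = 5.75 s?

0.427 mol·L⁻¹

For first-order series with pure A initially, C_D(t) = k₁C_{A0}/(k₂−k₁)·(e^(−k₁t) − e^(−k₂t)).
e^(−k₁t) = e^(−0.120×5.75) = e^(−0.6900) = 0.5016; e^(−k₂t) = e^(−4.554) = 0.01053.
C_D = 0.120×4.87/(0.792−0.120) × (0.5016−0.01053) = 0.8696×0.4911 = 0.4270 mol·L⁻¹.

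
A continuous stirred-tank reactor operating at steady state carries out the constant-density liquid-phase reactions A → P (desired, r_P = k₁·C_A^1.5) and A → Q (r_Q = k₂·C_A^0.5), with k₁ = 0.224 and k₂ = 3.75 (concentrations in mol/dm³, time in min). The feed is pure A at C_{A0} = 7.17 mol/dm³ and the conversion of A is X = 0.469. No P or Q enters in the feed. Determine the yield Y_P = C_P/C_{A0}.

0.0869

Exit C_A = C_{A0}(1−X) = 7.17×0.531 = 3.807 mol/dm³.
A CSTR operates uniformly at the exit composition, giving r_P = 1.664 and r_Q = 7.317 (each k·C_A^n at C_A = 3.807).
Fraction of consumed A going to P: r_P/(r_P+r_Q) = 0.1853.
C_P = 0.1853·C_{A0}·X = 0.1853×7.17×0.469 = 0.623 mol/dm³; Y_P = C_P/C_{A0} = 0.0869.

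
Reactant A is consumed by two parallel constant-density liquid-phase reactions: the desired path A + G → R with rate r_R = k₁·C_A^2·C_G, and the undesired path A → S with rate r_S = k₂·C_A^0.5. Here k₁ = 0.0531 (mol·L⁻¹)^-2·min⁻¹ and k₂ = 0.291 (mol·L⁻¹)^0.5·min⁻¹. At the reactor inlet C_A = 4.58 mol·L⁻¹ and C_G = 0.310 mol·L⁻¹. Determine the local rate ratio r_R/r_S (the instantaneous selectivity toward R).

S_{R/S} = r_R/r_S = (k₁·C_A^2·C_G)/(k₂·C_A^0.5) = (k₁/k₂)·C_A^1.5·C_G.
= (0.0531×4.580^2×0.3100) / (0.291×4.580^0.5) = 0.3453/0.6228 = 0.554.
Since the desired path is higher order in A, keeping C_A high (PFR or concentrated feed) favours R.

0.554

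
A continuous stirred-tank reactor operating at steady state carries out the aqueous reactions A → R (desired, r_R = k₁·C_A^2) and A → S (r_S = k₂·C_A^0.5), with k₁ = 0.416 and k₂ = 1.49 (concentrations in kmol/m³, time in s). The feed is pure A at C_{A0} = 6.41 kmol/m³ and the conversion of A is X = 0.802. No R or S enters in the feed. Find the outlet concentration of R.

1.47 kmol/m³

Exit C_A = C_{A0}(1−X) = 6.41×0.198 = 1.269 kmol/m³.
In a CSTR the entire volume is at exit conditions, so r_R = 0.416×1.269^2 = 0.6701 and r_S = 1.49×1.269^0.5 = 1.679.
Fraction of consumed A going to R: r_R/(r_R+r_S) = 0.2853.
C_R = 0.2853·C_{A0}·X = 0.2853×6.41×0.802 = 1.47 kmol/m³.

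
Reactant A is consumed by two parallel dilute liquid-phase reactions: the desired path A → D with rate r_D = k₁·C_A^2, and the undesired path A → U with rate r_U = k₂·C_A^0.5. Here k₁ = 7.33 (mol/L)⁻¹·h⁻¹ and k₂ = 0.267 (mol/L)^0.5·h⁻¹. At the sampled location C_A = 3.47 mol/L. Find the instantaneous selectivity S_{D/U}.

177

S_{D/U} = r_D/r_U = (k₁·C_A^2)/(k₂·C_A^0.5) = (k₁/k₂)·C_A^1.5.
= (7.33×3.470^2) / (0.267×3.470^0.5) = 88.26/0.4974 = 177.
Since the desired path is higher order in A, keeping C_A high (PFR or concentrated feed) favours D.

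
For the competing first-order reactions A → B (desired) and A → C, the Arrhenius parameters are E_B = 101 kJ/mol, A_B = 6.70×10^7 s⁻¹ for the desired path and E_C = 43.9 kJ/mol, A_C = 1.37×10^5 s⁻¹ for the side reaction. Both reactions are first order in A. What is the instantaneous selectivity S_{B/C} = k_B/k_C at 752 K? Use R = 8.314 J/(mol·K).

0.0528

Since both paths have the same order in A, the concentration cancels and S_{B/C} = k_B/k_C = (A_B/A_C)·exp[(E_C−E_B)/(RT)].
(E_C−E_B)/(RT) = (43.9−101)×10³/(8.314×752) = -57100/6252 = -9.133.
k_B/k_C = (6.70×10^7/1.37×10^5)·exp(-9.133) = 489.1 × 1.081×10^-4 = 0.0528.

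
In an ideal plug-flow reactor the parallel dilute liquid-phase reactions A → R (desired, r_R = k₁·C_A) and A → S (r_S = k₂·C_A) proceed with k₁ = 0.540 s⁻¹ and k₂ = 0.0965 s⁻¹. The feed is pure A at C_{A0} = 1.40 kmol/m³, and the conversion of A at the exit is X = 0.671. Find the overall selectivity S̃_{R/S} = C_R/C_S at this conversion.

C_A = C_{A0}(1−X) = 0.4606 kmol/m³.
Both paths are first order in A, so the instantaneous fraction to R is constant: dC_R/d(−C_A) = k₁/(k₁+k₂) = 0.8484.
C_R = 0.8484·(C_{A0}−C_A) = 0.8484×0.9394 = 0.797 kmol/m³.
C_S = (C_{A0}−C_A)−C_R = 0.1424 kmol/m³; S̃_{R/S} = 0.7970/0.1424 = 5.60.

5.60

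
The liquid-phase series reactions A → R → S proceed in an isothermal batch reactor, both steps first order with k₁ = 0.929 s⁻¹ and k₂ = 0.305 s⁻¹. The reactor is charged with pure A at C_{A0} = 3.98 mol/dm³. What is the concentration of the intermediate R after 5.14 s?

1.19 mol/dm³

For first-order series with pure A initially, C_R(t) = k₁C_{A0}/(k₂−k₁)·(e^(−k₁t) − e^(−k₂t)).
e^(−k₁t) = e^(−0.929×5.14) = e^(−4.775) = 0.008438; e^(−k₂t) = e^(−1.568) = 0.2085.
C_R = 0.929×3.98/(0.305−0.929) × (0.008438−0.2085) = (-5.925)×(-0.2001) = 1.186 mol/dm³.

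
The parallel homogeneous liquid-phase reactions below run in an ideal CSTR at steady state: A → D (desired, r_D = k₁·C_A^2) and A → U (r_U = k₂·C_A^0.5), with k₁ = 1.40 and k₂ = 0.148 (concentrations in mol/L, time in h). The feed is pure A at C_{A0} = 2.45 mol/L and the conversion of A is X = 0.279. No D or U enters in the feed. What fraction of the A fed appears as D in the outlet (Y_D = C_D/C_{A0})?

Exit C_A = C_{A0}(1−X) = 2.45×0.721 = 1.766 mol/L.
In a CSTR the entire volume is at exit conditions, so r_D = 1.40×1.766^2 = 4.368 and r_U = 0.148×1.766^0.5 = 0.1967.
Fraction of consumed A going to D: r_D/(r_D+r_U) = 0.9569.
C_D = 0.9569·C_{A0}·X = 0.9569×2.45×0.279 = 0.654 mol/L; Y_D = C_D/C_{A0} = 0.267.

0.267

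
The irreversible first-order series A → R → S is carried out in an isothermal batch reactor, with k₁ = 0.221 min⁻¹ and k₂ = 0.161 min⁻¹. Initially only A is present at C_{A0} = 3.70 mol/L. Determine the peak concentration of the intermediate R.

Evaluating C_R at t_opt = ln(k₂/k₁)/(k₂−k₁) gives C_{R,max}/C_{A0} = (k₁/k₂)^[k₂/(k₂−k₁)].
= (0.221/0.161)^(0.161/(0.161−0.221)) = (1.373)^(-2.683) = 0.4274.
C_{R,max} = 0.4274×3.70 = 1.58 mol/L.

1.58 mol/L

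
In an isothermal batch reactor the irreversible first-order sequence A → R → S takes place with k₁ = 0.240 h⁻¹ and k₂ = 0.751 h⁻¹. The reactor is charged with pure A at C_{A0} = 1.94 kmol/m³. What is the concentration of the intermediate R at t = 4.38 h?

0.284 kmol/m³

Solving the coupled first-order balances gives C_R(t) = [k₁/(k₂−k₁)]·C_{A0}·(e^(−k₁t) − e^(−k₂t)).
e^(−k₁t) = e^(−0.240×4.38) = e^(−1.051) = 0.3495; e^(−k₂t) = e^(−3.289) = 0.03728.
C_R = 0.240×1.94/(0.751−0.240) × (0.3495−0.03728) = 0.9112×0.3122 = 0.2845 kmol/m³.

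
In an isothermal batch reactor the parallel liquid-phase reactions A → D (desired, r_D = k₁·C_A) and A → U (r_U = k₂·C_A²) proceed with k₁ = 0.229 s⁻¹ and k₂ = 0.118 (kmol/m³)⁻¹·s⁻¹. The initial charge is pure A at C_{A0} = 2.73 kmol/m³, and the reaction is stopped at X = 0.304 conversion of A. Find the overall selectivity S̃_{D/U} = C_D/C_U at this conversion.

0.843

C_A = C_{A0}(1−X) = 1.900 kmol/m³.
Along a PFR/batch, dC_D/dC_A = −r_D/(r_D+r_U) = −k₁/(k₁+k₂·C_A).
Integrating from C_{A0} to C_A: C_D = (0.229/0.118)·ln[(0.229+0.118·2.73)/(0.229+0.118·1.90)] = 1.941·ln(0.5511/0.4532) = 0.3797 kmol/m³.
C_U = (C_{A0}−C_A)−C_D = 0.4503 kmol/m³; S̃_{D/U} = 0.3797/0.4503 = 0.843.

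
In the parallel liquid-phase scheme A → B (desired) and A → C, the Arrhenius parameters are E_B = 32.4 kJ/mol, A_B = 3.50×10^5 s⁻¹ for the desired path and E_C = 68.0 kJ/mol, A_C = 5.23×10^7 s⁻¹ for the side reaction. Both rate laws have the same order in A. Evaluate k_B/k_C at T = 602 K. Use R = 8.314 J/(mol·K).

Since both paths have the same order in A, the concentration cancels and S_{B/C} = k_B/k_C = (A_B/A_C)·exp[(E_C−E_B)/(RT)].
(E_C−E_B)/(RT) = (68.0−32.4)×10³/(8.314×602) = 35600/5005 = 7.113.
k_B/k_C = (3.50×10^5/5.23×10^7)·exp(7.113) = 0.006692 × 1228 = 8.22.
Since E_B < E_C, lowering the temperature improves selectivity toward B.

8.22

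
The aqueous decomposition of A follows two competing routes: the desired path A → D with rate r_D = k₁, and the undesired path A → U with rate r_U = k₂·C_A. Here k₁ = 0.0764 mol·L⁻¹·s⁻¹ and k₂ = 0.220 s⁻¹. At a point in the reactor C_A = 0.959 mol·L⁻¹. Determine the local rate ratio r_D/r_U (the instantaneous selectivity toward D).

S_{D/U} = r_D/r_U = (k₁)/(k₂·C_A) = (k₁/k₂)·C_A⁻¹.
= (0.0764) / (0.220×0.9590) = 0.07640/0.2110 = 0.362.
The undesired path is higher order in A, so low C_A (CSTR or dilute feed) favours D.

0.362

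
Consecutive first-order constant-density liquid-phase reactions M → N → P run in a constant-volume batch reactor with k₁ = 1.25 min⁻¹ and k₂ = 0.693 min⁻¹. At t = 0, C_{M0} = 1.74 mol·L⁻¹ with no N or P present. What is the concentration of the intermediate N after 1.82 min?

0.705 mol·L⁻¹

Solving the coupled first-order balances gives C_N(t) = [k₁/(k₂−k₁)]·C_{M0}·(e^(−k₁t) − e^(−k₂t)).
e^(−k₁t) = e^(−1.25×1.82) = e^(−2.275) = 0.1028; e^(−k₂t) = e^(−1.261) = 0.2833.
C_N = 1.25×1.74/(0.693−1.25) × (0.1028−0.2833) = (-3.905)×(-0.1805) = 0.7048 mol·L⁻¹.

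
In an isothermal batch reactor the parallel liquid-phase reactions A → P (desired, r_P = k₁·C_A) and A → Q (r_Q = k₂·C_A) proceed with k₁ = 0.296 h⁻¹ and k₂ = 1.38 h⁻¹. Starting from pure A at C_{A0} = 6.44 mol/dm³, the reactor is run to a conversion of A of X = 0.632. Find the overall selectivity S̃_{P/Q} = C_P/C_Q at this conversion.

0.214

C_A = C_{A0}(1−X) = 2.370 mol/dm³.
Both paths are first order in A, so the instantaneous fraction to P is constant: dC_P/d(−C_A) = k₁/(k₁+k₂) = 0.1766.
C_P = 0.1766·(C_{A0}−C_A) = 0.1766×4.070 = 0.719 mol/dm³.
C_Q = (C_{A0}−C_A)−C_P = 3.351 mol/dm³; S̃_{P/Q} = 0.7188/3.351 = 0.214.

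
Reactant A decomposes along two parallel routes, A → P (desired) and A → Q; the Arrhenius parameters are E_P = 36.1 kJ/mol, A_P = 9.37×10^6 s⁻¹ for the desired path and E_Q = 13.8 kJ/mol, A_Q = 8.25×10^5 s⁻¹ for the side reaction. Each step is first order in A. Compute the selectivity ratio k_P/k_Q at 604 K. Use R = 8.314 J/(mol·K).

0.134

k_P/k_Q = (A_P/A_Q)·exp[−(E_P−E_Q)/(RT)] = (A_P/A_Q)·exp[(E_Q−E_P)/(RT)].
(E_Q−E_P)/(RT) = (13.8−36.1)×10³/(8.314×604) = -22300/5022 = -4.441.
k_P/k_Q = (9.37×10^6/8.25×10^5)·exp(-4.441) = 11.36 × 0.01179 = 0.134.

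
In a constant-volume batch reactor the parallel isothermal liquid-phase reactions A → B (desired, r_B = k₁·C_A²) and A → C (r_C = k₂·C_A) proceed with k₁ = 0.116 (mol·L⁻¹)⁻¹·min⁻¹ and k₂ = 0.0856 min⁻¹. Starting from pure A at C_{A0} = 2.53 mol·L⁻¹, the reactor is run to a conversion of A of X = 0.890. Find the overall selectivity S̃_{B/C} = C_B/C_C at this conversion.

C_A = C_{A0}(1−X) = 0.2783 mol·L⁻¹.
Along a PFR/batch, dC_C/dC_A = −r_C/(r_B+r_C) = −k₂/(k₂+k₁·C_A).
Integrating from C_{A0} to C_A: C_C = (0.0856/0.116)·ln[(0.0856+0.116·2.53)/(0.0856+0.116·0.278)] = 0.7379·ln(0.3791/0.1179) = 0.8619 mol·L⁻¹.
Then C_B = (C_{A0}−C_A) − C_C = 2.252 − 0.8619 = 1.390 mol·L⁻¹.
S̃_{B/C} = C_B/C_C = 1.390/0.8619 = 1.61.

1.61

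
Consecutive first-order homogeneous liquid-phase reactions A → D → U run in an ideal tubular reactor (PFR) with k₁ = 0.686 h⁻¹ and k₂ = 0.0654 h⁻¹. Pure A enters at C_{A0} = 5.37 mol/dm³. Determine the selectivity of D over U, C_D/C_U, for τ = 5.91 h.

2.92

Solving the coupled first-order balances gives C_D(τ) = [k₁/(k₂−k₁)]·C_{A0}·(e^(−k₁τ) − e^(−k₂τ)).
e^(−k₁τ) = e^(−0.686×5.91) = e^(−4.054) = 0.01735; e^(−k₂τ) = e^(−0.3865) = 0.6794.
C_D = 0.686×5.37/(0.0654−0.686) × (0.01735−0.6794) = (-5.936)×(-0.6621) = 3.930 mol/dm³.
C_A = C_{A0}e^(−k₁τ) = 0.09316 mol/dm³, so C_U = C_{A0}−C_A−C_D = 1.347 mol/dm³; C_D/C_U = 2.92.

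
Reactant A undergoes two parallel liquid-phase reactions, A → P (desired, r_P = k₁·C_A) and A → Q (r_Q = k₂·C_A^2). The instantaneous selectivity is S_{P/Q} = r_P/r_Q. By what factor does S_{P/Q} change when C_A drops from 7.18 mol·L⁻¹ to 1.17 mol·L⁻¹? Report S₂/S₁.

6.14

S_{P/Q} = (k₁/k₂)·C_A⁻¹, so S₂/S₁ = (C_{A,2}/C_{A,1})⁻¹.
= 7.18/1.17 = 6.14.
Selectivity toward P rises as C_A falls — low-concentration operation is favoured.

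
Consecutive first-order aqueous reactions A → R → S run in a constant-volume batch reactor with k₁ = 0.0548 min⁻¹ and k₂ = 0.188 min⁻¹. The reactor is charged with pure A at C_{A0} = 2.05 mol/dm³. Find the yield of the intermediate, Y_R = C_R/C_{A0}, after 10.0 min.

0.175

Solving the coupled first-order balances gives C_R(t) = [k₁/(k₂−k₁)]·C_{A0}·(e^(−k₁t) − e^(−k₂t)).
e^(−k₁t) = e^(−0.0548×10.0) = e^(−0.5480) = 0.5781; e^(−k₂t) = e^(−1.880) = 0.1526.
C_R = 0.0548×2.05/(0.188−0.0548) × (0.5781−0.1526) = 0.8434×0.4255 = 0.3589 mol/dm³.
Y_R = C_R/C_{A0} = 0.3589/2.05 = 0.175.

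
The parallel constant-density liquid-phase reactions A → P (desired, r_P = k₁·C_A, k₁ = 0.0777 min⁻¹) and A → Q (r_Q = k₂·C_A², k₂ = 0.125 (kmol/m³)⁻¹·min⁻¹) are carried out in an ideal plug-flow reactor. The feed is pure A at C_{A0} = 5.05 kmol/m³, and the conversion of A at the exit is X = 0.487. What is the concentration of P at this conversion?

0.353 kmol/m³

C_A = C_{A0}(1−X) = 2.591 kmol/m³.
Along a PFR/batch, dC_P/dC_A = −r_P/(r_P+r_Q) = −k₁/(k₁+k₂·C_A).
Integrating from C_{A0} to C_A: C_P = (0.0777/0.125)·ln[(0.0777+0.125·5.05)/(0.0777+0.125·2.59)] = 0.6216·ln(0.7089/0.4015) = 0.3534 kmol/m³.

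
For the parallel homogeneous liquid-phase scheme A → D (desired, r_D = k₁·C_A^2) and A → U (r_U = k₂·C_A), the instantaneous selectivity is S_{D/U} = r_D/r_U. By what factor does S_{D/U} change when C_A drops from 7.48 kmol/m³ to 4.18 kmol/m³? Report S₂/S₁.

S_{D/U} = (k₁/k₂)·C_A, so S₂/S₁ = (C_{A,2}/C_{A,1}).
= 4.18/7.48 = 0.559.

0.559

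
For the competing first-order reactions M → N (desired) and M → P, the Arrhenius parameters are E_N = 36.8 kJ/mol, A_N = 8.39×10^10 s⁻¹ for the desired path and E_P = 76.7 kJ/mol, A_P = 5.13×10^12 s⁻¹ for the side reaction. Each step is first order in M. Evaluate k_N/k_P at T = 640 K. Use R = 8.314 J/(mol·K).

k_N/k_P = (A_N/A_P)·exp[−(E_N−E_P)/(RT)] = (A_N/A_P)·exp[(E_P−E_N)/(RT)].
(E_P−E_N)/(RT) = (76.7−36.8)×10³/(8.314×640) = 39900/5321 = 7.499.
k_N/k_P = (8.39×10^10/5.13×10^12)·exp(7.499) = 0.01635 × 1806 = 29.5.

29.5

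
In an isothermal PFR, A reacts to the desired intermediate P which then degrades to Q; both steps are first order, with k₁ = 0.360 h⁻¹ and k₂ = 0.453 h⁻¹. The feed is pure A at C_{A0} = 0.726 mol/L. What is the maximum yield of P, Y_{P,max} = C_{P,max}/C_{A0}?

0.327

At the optimum, C_{P,max}/C_{A0} = (k₁/k₂)^[k₂/(k₂−k₁)].
= (0.360/0.453)^(0.453/(0.453−0.360)) = (0.7947)^(4.871) = 0.3265.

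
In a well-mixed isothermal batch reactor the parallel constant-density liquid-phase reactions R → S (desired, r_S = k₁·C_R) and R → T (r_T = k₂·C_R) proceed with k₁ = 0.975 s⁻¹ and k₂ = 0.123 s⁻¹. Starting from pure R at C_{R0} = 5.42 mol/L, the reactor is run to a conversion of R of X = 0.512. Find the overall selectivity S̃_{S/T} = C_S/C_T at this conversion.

C_R = C_{R0}(1−X) = 2.645 mol/L.
Both paths are first order in R, so the instantaneous fraction to S is constant: dC_S/d(−C_R) = k₁/(k₁+k₂) = 0.8880.
C_S = 0.8880·(C_{R0}−C_R) = 0.8880×2.775 = 2.46 mol/L.
C_T = (C_{R0}−C_R)−C_S = 0.3109 mol/L; S̃_{S/T} = 2.464/0.3109 = 7.93.

7.93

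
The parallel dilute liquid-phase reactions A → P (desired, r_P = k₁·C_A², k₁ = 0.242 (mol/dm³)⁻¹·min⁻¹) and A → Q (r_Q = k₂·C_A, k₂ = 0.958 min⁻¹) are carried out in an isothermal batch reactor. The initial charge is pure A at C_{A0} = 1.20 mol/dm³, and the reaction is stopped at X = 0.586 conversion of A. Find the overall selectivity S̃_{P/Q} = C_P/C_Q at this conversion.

C_A = C_{A0}(1−X) = 0.4968 mol/dm³.
Along a PFR/batch, dC_Q/dC_A = −r_Q/(r_P+r_Q) = −k₂/(k₂+k₁·C_A).
Integrating from C_{A0} to C_A: C_Q = (0.958/0.242)·ln[(0.958+0.242·1.20)/(0.958+0.242·0.497)] = 3.959·ln(1.248/1.078) = 0.5801 mol/dm³.
Then C_P = (C_{A0}−C_A) − C_Q = 0.7032 − 0.5801 = 0.1231 mol/dm³.
S̃_{P/Q} = C_P/C_Q = 0.1231/0.5801 = 0.212.

0.212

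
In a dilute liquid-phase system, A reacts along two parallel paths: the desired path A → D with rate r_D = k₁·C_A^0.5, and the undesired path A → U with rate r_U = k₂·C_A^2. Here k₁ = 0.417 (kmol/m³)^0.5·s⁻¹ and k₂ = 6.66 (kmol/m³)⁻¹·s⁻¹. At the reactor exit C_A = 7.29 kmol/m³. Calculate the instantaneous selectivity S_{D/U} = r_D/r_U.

0.00318

S_{D/U} = r_D/r_U = (k₁·C_A^0.5)/(k₂·C_A^2) = (k₁/k₂)·C_A^-1.5.
= (0.417×7.290^0.5) / (6.66×7.290^2) = 1.126/353.9 = 0.00318.
The undesired path is higher order in A, so low C_A (CSTR or dilute feed) favours D.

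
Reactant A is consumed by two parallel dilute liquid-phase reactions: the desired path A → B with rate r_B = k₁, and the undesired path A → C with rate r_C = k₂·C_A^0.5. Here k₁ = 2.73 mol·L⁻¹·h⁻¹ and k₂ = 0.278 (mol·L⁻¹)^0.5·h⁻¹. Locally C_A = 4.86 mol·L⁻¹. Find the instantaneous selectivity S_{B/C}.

4.45

S_{B/C} = r_B/r_C = (k₁)/(k₂·C_A^0.5) = (k₁/k₂)·C_A^-0.5.
= (2.73) / (0.278×4.860^0.5) = 2.730/0.6129 = 4.45.
The undesired path is higher order in A, so low C_A (CSTR or dilute feed) favours B.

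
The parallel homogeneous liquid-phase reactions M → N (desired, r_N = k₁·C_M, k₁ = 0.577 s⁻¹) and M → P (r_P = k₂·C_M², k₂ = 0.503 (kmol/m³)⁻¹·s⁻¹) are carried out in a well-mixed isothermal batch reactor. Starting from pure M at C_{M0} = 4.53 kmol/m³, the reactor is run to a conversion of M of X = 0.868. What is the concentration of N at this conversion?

C_M = C_{M0}(1−X) = 0.5980 kmol/m³.
Along a PFR/batch, dC_N/dC_M = −r_N/(r_N+r_P) = −k₁/(k₁+k₂·C_M).
Integrating from C_{M0} to C_M: C_N = (0.577/0.503)·ln[(0.577+0.503·4.53)/(0.577+0.503·0.598)] = 1.147·ln(2.856/0.8778) = 1.353 kmol/m³.

1.35 kmol/m³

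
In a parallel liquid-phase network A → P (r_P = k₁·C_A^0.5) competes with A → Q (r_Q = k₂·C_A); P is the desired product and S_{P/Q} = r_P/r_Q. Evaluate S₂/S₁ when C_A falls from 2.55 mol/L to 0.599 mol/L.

2.06

S_{P/Q} = (k₁/k₂)·C_A^-0.5, so S₂/S₁ = (C_{A,2}/C_{A,1})^-0.5.
= (0.599/2.55)^(-0.5) = (0.2349)^(-0.5) = 2.06.
Selectivity toward P rises as C_A falls — low-concentration operation is favoured.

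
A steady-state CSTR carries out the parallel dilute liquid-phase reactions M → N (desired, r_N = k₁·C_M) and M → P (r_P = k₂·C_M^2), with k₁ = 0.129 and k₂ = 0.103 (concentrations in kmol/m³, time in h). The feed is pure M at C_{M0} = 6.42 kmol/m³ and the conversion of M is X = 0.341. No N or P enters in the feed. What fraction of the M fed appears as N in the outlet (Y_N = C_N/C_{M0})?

0.0779

Exit C_M = C_{M0}(1−X) = 6.42×0.659 = 4.231 kmol/m³.
A CSTR operates uniformly at the exit composition, giving r_N = 0.5458 and r_P = 1.844 (each k·C_M^n at C_M = 4.231).
Fraction of consumed M going to N: r_N/(r_N+r_P) = 0.2284.
C_N = 0.2284·C_{M0}·X = 0.2284×6.42×0.341 = 0.500 kmol/m³; Y_N = C_N/C_{M0} = 0.0779.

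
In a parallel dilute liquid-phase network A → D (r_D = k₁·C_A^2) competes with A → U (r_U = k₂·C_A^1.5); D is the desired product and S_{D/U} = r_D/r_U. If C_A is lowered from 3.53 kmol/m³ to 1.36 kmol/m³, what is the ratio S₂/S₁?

S_{D/U} = (k₁/k₂)·C_A^0.5, so S₂/S₁ = (C_{A,2}/C_{A,1})^0.5.
= (1.36/3.53)^0.5 = (0.3853)^0.5 = 0.621.
Selectivity toward D falls as C_A falls — high-concentration operation is favoured.

0.621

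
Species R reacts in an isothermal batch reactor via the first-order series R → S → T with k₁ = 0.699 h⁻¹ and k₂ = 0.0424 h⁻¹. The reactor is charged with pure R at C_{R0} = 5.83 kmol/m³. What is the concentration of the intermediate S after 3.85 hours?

Solving the coupled first-order balances gives C_S(t) = [k₁/(k₂−k₁)]·C_{R0}·(e^(−k₁t) − e^(−k₂t)).
e^(−k₁t) = e^(−0.699×3.85) = e^(−2.691) = 0.06780; e^(−k₂t) = e^(−0.1632) = 0.8494.
C_S = 0.699×5.83/(0.0424−0.699) × (0.06780−0.8494) = (-6.206)×(-0.7816) = 4.851 kmol/m³.

4.85 kmol/m³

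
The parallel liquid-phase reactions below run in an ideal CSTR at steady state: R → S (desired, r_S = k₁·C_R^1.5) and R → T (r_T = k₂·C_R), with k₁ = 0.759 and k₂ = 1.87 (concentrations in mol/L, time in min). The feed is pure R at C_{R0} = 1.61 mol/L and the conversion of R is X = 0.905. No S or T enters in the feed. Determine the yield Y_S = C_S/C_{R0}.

Exit C_R = C_{R0}(1−X) = 1.61×0.0950 = 0.1529 mol/L.
In a CSTR the entire volume is at exit conditions, so r_S = 0.759×0.1529^1.5 = 0.04540 and r_T = 1.87×0.1529 = 0.2860.
Fraction of consumed R going to S: r_S/(r_S+r_T) = 0.1370.
C_S = 0.1370·C_{R0}·X = 0.1370×1.61×0.905 = 0.200 mol/L; Y_S = C_S/C_{R0} = 0.124.

0.124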